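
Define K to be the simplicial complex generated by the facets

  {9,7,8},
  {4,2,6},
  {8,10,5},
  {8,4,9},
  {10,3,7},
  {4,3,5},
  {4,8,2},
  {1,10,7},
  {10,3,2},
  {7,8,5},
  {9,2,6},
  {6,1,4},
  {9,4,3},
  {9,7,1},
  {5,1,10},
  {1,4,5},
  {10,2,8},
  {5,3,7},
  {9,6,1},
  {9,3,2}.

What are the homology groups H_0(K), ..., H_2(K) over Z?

H_0 = Z,  H_1 = Z × Z/2,  H_2 = 0.

Order the vertices as 1 < 2 < 3 < 4 < 5 < 6 < 7 < 8 < 9 < 10. Listing each simplex with vertices in this order, K has dimension 2 with simplices:

  0-simplices (10): [1], [2], [3], [4], [5], [6], [7], [8], [9], [10]
  1-simplices (30): (30 of them)
  2-simplices (20): (20 of them)

giving chain groups C_0 ≅ Z^10, C_1 ≅ Z^30, C_2 ≅ Z^20.

∂_1: C_1 → C_0 is given by ∂[p,q] = [q] − [p]. For instance
  ∂[3,4] = [4] − [3].
This gives a 10×30 integer matrix of rank 9; reducing to Smith normal form yields diagonal entries (1,1,1,1,1,1,1,1,1).

Boundary ∂_2: C_2 → C_1 acts by ∂[p,q,r] = [q,r] − [p,r] + [p,q]. For instance
  ∂[2,4,6] = [4,6] − [2,6] + [2,4],
  ∂[5,7,8] = [7,8] − [5,8] + [5,7].
The resulting 30×20 matrix has rank 20, and its Smith normal form has invariant factors (1,1,1,1,1,1,1,1,1,1,1,1,1,1,1,1,1,1,1,2).

From H_k ≅ ker(∂_k) / im(∂_{k+1}) we obtain:

  H_0: rank C_0 − rank ∂_1 = 10 − 9 = 1, and the invariant factors of ∂_1 are all 1, so H_0 = Z.
  H_1: rank ker ∂_1 − rank ∂_2 = (30 − 9) − 20 = 1, and ∂_2 has invariant factor 2 > 1, so H_1 = Z × Z/2.
  H_2: rank ker ∂_2 − rank ∂_3 = (20 − 20) − 0 = 0, and there is no ∂_3, so H_2 = 0.

(K is a triangulation of the Klein bottle.)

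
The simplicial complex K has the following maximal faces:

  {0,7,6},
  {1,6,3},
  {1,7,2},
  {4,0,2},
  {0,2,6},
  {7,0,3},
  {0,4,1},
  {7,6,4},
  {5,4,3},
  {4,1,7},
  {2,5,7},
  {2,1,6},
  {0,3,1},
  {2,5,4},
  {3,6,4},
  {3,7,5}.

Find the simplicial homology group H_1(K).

H_1 = Z^2.

K has 8 vertices, 24 edges, 16 triangles.
rank ∂_1 = 7, rank ∂_2 = 15 ⇒ b_1 = 24 − 7 − 15 = 2; all invariant factors of ∂_2 are 1 so no torsion. So H_1 = Z^2.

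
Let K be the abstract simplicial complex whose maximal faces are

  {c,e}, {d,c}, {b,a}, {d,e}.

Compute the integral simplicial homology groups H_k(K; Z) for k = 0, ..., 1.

Order the vertices as a < b < c < d < e. Listing each simplex with vertices in this order, K has dimension 1 with simplices:

  0-simplices (5): a, b, c, d, e
  1-simplices (4): ab, cd, ce, de

giving chain groups C_0 ≅ Z^5, C_1 ≅ Z^4.

Boundary ∂_1: C_1 → C_0 is given by ∂[p,q] = [q] − [p].
As a 5×4 matrix over Z this has rank 3, with invariant factors (1,1,1).

Computing H_k = (kernel of ∂_k) / (image of ∂_{k+1}):

  H_0: rank C_0 − rank ∂_1 = 5 − 3 = 2, and the invariant factors of ∂_1 are all 1, so H_0 = Z^2.
  H_1: rank ker ∂_1 − rank ∂_2 = (4 − 3) − 0 = 1, and there is no ∂_2, so H_1 = Z.

H_0 ≅ Z^2,  H_1 ≅ Z.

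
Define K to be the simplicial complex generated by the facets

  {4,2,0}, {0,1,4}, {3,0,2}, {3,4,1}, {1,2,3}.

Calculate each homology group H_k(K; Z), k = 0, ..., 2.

H_0 = Z,  H_1 = Z,  H_2 = 0.

Fix the vertex order 0 < 1 < 2 < 3 < 4 and write every simplex with vertices in increasing order. Then dim K = 2 and the simplices of K are:

  0-simplices (5): [0], [1], [2], [3], [4]
  1-simplices (10): [0,1], [0,2], [0,3], [0,4], [1,2], [1,3], [1,4], [2,3], [2,4], [3,4]
  2-simplices (5): [0,1,4], [0,2,3], [0,2,4], [1,2,3], [1,3,4]

Hence C_0 ≅ Z^5, C_1 ≅ Z^10, C_2 ≅ Z^5.

∂_1: C_1 → C_0 maps an edge to its endpoints' difference, ∂[p,q] = q − p. For instance
  ∂[0,1] = [1] − [0].
The resulting 5×10 matrix has rank 4, and its Smith normal form has invariant factors (1,1,1,1).

Boundary ∂_2: C_2 → C_1 acts by ∂[p,q,r] = [q,r] − [p,r] + [p,q]. For instance
  ∂[0,1,4] = [1,4] − [0,4] + [0,1],
  ∂[1,3,4] = [3,4] − [1,4] + [1,3].
As a 10×5 matrix over Z this has rank 5, with invariant factors (1,1,1,1,1).

From H_k ≅ ker(∂_k) / im(∂_{k+1}) we obtain:

  H_0: rank C_0 − rank ∂_1 = 5 − 4 = 1, and the invariant factors of ∂_1 are all 1, so H_0 = Z.
  H_1: rank ker ∂_1 − rank ∂_2 = (10 − 4) − 5 = 1, and the invariant factors of ∂_2 are all 1, so H_1 = Z.
  H_2: rank ker ∂_2 − rank ∂_3 = (5 − 5) − 0 = 0, and there is no ∂_3, so H_2 = 0.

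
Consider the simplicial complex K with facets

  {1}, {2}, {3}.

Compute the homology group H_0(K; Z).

Fix the vertex order 1 < 2 < 3 and write every simplex with vertices in increasing order. Then dim K = 0 and the simplices of K are:

  0-simplices (3): [1], [2], [3]

Hence C_0 ≅ Z^3.

Computing H_k = (kernel of ∂_k) / (image of ∂_{k+1}):

  H_0: rank C_0 − rank ∂_1 = 3 − 0 = 3, and there is no ∂_1, so H_0 = Z^3.

(K is a triangulation of a set of 3 points.)

H_0 ≅ Z^3.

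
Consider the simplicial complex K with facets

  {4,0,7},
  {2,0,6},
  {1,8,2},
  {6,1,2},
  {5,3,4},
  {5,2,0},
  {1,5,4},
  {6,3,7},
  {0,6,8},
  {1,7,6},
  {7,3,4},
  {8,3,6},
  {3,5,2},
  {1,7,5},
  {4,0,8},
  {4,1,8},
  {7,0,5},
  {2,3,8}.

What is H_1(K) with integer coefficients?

K has 9 vertices, 27 edges, 18 triangles.
rank ∂_1 = 8, rank ∂_2 = 18 ⇒ b_1 = 27 − 8 − 18 = 1; ∂_2 has invariant factor(s) [2] giving torsion. So H_1 ≅ Z × Z/2.

H_1 = Z × Z/2.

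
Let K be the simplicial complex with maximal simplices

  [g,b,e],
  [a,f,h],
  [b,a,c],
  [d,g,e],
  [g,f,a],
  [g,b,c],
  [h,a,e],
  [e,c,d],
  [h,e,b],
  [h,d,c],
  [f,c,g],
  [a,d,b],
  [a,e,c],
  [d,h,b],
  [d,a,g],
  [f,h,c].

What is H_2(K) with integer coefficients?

H_2 = Z.

We work with the vertex ordering a < b < c < d < e < f < g < h. The simplices of K, each written with vertices in increasing order, are:

  0-simplices (8): a, b, c, d, e, f, g, h
  1-simplices (24): ab, ac, ad, ae, af, ag, ah, bc, bd, be, bg, bh, cd, ce, cf, cg, ch, de, dg, dh, eg, eh, fg, fh
  2-simplices (16): abc, abd, ace, adg, aeh, afg, afh, bcg, bdh, beg, beh, cde, cdh, cfg, cfh, deg

Hence C_0 ≅ Z^8, C_1 ≅ Z^24, C_2 ≅ Z^16.

The boundary map ∂_1: C_1 → C_0 sends each edge [p,q] (with p < q) to q − p.
The resulting 8×24 matrix has rank 7, and its Smith normal form has invariant factors (1,1,1,1,1,1,1).

∂_2: C_2 → C_1 maps a triangle to the signed sum of its edges. For instance
  ∂abd = bd − ad + ab,
  ∂cde = de − ce + cd.
The resulting 24×16 matrix has rank 15, and its Smith normal form has invariant factors (1,1,1,1,1,1,1,1,1,1,1,1,1,1,1).

From H_k ≅ ker(∂_k) / im(∂_{k+1}) we obtain:

  H_2: rank ker ∂_2 − rank ∂_3 = (16 − 15) − 0 = 1, and there is no ∂_3, so H_2 = Z.

(K is a triangulation of the torus T^2.)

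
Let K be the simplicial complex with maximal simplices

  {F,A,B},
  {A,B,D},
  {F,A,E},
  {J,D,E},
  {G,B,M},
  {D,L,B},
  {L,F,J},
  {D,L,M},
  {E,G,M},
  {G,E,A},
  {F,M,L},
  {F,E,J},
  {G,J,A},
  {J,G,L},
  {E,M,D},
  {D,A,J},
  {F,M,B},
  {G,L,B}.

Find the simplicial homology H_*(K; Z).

K has 9 vertices, 27 edges, 18 triangles.
rank ∂_0 = 0, rank ∂_1 = 8 ⇒ b_0 = 9 − 0 − 8 = 1; all invariant factors of ∂_1 are 1 so no torsion. So H_0 = Z.
rank ∂_1 = 8, rank ∂_2 = 18 ⇒ b_1 = 27 − 8 − 18 = 1; ∂_2 has invariant factor(s) [2] giving torsion. So H_1 = Z × Z/2.
rank ∂_2 = 18, rank ∂_3 = 0 ⇒ b_2 = 18 − 18 − 0 = 0. So H_2 = 0.

H_0 ≅ Z,  H_1 ≅ Z × Z/2,  H_2 = 0.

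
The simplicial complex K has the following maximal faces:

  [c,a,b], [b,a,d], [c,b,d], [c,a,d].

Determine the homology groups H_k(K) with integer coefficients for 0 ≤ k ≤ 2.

H_0 ≅ Z,  H_1 = 0,  H_2 ≅ Z.

Order the vertices as a < b < c < d. Listing each simplex with vertices in this order, K has dimension 2 with simplices:

  0-simplices (4): a, b, c, d
  1-simplices (6): ab, ac, ad, bc, bd, cd
  2-simplices (4): abc, abd, acd, bcd

giving chain groups C_0 ≅ Z^4, C_1 ≅ Z^6, C_2 ≅ Z^4.

The boundary map ∂_1: C_1 → C_0 sends each edge [p,q] (with p < q) to q − p. For instance
  ∂ac = c − a.
This gives a 4×6 integer matrix of rank 3; reducing to Smith normal form yields diagonal entries (1,1,1).

The boundary map ∂_2: C_2 → C_1 sends each 2-simplex [p,q,r] to [q,r] − [p,r] + [p,q]. For instance
  ∂bcd = cd − bd + bc,
  ∂acd = cd − ad + ac.
As a 6×4 matrix over Z this has rank 3, with invariant factors (1,1,1).

Computing H_k = (kernel of ∂_k) / (image of ∂_{k+1}):

  H_0: rank C_0 − rank ∂_1 = 4 − 3 = 1, and the invariant factors of ∂_1 are all 1, so H_0 ≅ Z.
  H_1: rank ker ∂_1 − rank ∂_2 = (6 − 3) − 3 = 0, and the invariant factors of ∂_2 are all 1, so H_1 ≅ 0.
  H_2: rank ker ∂_2 − rank ∂_3 = (4 − 3) − 0 = 1, and there is no ∂_3, so H_2 ≅ Z.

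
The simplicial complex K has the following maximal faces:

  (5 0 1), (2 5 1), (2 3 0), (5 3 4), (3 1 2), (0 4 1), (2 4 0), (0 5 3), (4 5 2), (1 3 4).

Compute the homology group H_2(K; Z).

Take the total order 0 < 1 < 2 < 3 < 4 < 5 on the vertex set. Then K (dimension 2) consists of the simplices:

  0-simplices (6): [0], [1], [2], [3], [4], [5]
  1-simplices (15): [0,1], [0,2], [0,3], [0,4], [0,5], [1,2], [1,3], [1,4], [1,5], [2,3], [2,4], [2,5], [3,4], [3,5], [4,5]
  2-simplices (10): [0,1,4], [0,1,5], [0,2,3], [0,2,4], [0,3,5], [1,2,3], [1,2,5], [1,3,4], [2,4,5], [3,4,5]

giving chain groups C_0 ≅ Z^6, C_1 ≅ Z^15, C_2 ≅ Z^10.

∂_1: C_1 → C_0 maps an edge to its endpoints' difference, ∂[p,q] = q − p. For instance
  ∂[1,4] = [4] − [1].
The resulting 6×15 matrix has rank 5, and its Smith normal form has invariant factors (1,1,1,1,1).

Boundary ∂_2: C_2 → C_1 sends each 2-simplex [p,q,r] to [q,r] − [p,r] + [p,q]. For instance
  ∂[0,2,3] = [2,3] − [0,3] + [0,2],
  ∂[0,2,4] = [2,4] − [0,4] + [0,2].
As a 15×10 matrix over Z this has rank 10, with invariant factors (1,1,1,1,1,1,1,1,1,2).

From H_k ≅ ker(∂_k) / im(∂_{k+1}) we obtain:

  H_2: rank ker ∂_2 − rank ∂_3 = (10 − 10) − 0 = 0, and there is no ∂_3, so H_2 = 0.

H_2 = 0.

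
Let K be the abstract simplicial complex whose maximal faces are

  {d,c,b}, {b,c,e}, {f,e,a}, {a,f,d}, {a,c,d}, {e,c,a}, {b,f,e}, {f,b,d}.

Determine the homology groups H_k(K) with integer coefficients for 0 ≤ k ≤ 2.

H_0 ≅ Z,  H_1 = 0,  H_2 ≅ Z.

We work with the vertex ordering a < b < c < d < e < f. The simplices of K, each written with vertices in increasing order, are:

  0-simplices (6): a, b, c, d, e, f
  1-simplices (12): ac, ad, ae, af, bc, bd, be, bf, cd, ce, df, ef
  2-simplices (8): acd, ace, adf, aef, bcd, bce, bdf, bef

so the chain groups are C_0 ≅ Z^6, C_1 ≅ Z^12, C_2 ≅ Z^8.

Boundary ∂_1: C_1 → C_0 sends each edge [p,q] (with p < q) to q − p. For instance
  ∂ce = e − c.
This gives a 6×12 integer matrix of rank 5; reducing to Smith normal form yields diagonal entries (1,1,1,1,1).

∂_2: C_2 → C_1 maps a triangle to the signed sum of its edges. For instance
  ∂bcd = cd − bd + bc,
  ∂bce = ce − be + bc.
The resulting 12×8 matrix has rank 7, and its Smith normal form has invariant factors (1,1,1,1,1,1,1).

Computing H_k = (kernel of ∂_k) / (image of ∂_{k+1}):

  H_0: rank C_0 − rank ∂_1 = 6 − 5 = 1, and the invariant factors of ∂_1 are all 1, so H_0 ≅ Z.
  H_1: rank ker ∂_1 − rank ∂_2 = (12 − 5) − 7 = 0, and the invariant factors of ∂_2 are all 1, so H_1 ≅ 0.
  H_2: rank ker ∂_2 − rank ∂_3 = (8 − 7) − 0 = 1, and there is no ∂_3, so H_2 ≅ Z.

As a check, the Euler characteristic is 6 − 12 + 8 = 2, which agrees with 1 − 0 + 1 = 2.
(K is a triangulation of the 2-sphere S^2.)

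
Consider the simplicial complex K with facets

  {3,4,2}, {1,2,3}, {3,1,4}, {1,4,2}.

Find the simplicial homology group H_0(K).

Fix the vertex order 1 < 2 < 3 < 4 and write every simplex with vertices in increasing order. Then dim K = 2 and the simplices of K are:

  0-simplices (4): [1], [2], [3], [4]
  1-simplices (6): [1,2], [1,3], [1,4], [2,3], [2,4], [3,4]
  2-simplices (4): [1,2,3], [1,2,4], [1,3,4], [2,3,4]

so the chain groups are C_0 ≅ Z^4, C_1 ≅ Z^6, C_2 ≅ Z^4.

The boundary map ∂_1: C_1 → C_0 maps an edge to its endpoints' difference, ∂[p,q] = q − p.
The 4×6 boundary matrix has rank 3 and Smith normal form diag(1,1,1).

∂_2: C_2 → C_1 sends each 2-simplex [p,q,r] to [q,r] − [p,r] + [p,q]. For instance
  ∂[1,3,4] = [3,4] − [1,4] + [1,3],
  ∂[2,3,4] = [3,4] − [2,4] + [2,3].
The resulting 6×4 matrix has rank 3, and its Smith normal form has invariant factors (1,1,1).

From H_k ≅ ker(∂_k) / im(∂_{k+1}) we obtain:

  H_0: rank C_0 − rank ∂_1 = 4 − 3 = 1, and the invariant factors of ∂_1 are all 1, so H_0 ≅ Z.

(K is a triangulation of the 2-sphere S^2.)

H_0 ≅ Z.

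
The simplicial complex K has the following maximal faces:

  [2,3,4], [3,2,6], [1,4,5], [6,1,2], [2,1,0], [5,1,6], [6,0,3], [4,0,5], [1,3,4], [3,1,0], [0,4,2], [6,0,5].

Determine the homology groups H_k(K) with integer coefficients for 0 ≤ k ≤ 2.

Order the vertices as 0 < 1 < 2 < 3 < 4 < 5 < 6. Listing each simplex with vertices in this order, K has dimension 2 with simplices:

  0-simplices (7): [0], [1], [2], [3], [4], [5], [6]
  1-simplices (18): [0,1], [0,2], [0,3], [0,4], [0,5], [0,6], [1,2], [1,3], [1,4], [1,5], [1,6], [2,3], [2,4], [2,6], [3,4], [3,6], [4,5], [5,6]
  2-simplices (12): [0,1,2], [0,1,3], [0,2,4], [0,3,6], [0,4,5], [0,5,6], [1,2,6], [1,3,4], [1,4,5], [1,5,6], [2,3,4], [2,3,6]

Hence C_0 ≅ Z^7, C_1 ≅ Z^18, C_2 ≅ Z^12.

∂_1: C_1 → C_0 is given by ∂[p,q] = [q] − [p]. For instance
  ∂[1,4] = [4] − [1].
The 7×18 boundary matrix has rank 6 and Smith normal form diag(1,1,1,1,1,1).

∂_2: C_2 → C_1 sends each 2-simplex [p,q,r] to [q,r] − [p,r] + [p,q]. For instance
  ∂[0,1,3] = [1,3] − [0,3] + [0,1],
  ∂[1,4,5] = [4,5] − [1,5] + [1,4].
The resulting 18×12 matrix has rank 12, and its Smith normal form has invariant factors (1,1,1,1,1,1,1,1,1,1,1,2).

Computing H_k = (kernel of ∂_k) / (image of ∂_{k+1}):

  H_0: rank C_0 − rank ∂_1 = 7 − 6 = 1, and the invariant factors of ∂_1 are all 1, so H_0 = Z.
  H_1: rank ker ∂_1 − rank ∂_2 = (18 − 6) − 12 = 0, and ∂_2 has invariant factor 2 > 1, so H_1 = Z/2.
  H_2: rank ker ∂_2 − rank ∂_3 = (12 − 12) − 0 = 0, and there is no ∂_3, so H_2 = 0.

H_0 = Z,  H_1 = Z/2,  H_2 = 0.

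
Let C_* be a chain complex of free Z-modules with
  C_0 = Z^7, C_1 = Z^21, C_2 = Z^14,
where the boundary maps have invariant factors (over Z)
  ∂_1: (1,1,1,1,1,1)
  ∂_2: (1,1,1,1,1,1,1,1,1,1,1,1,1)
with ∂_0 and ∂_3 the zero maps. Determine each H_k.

H_0: b_0 = 7 − 0 − 6 = 1; torsion from ∂_1 factors > 1: none. So H_0 = Z.
H_1: b_1 = 21 − 6 − 13 = 2; torsion from ∂_2 factors > 1: none. So H_1 = Z^2.
H_2: b_2 = 14 − 13 − 0 = 1; torsion from ∂_3 factors > 1: none. So H_2 = Z.

H_0 = Z,  H_1 = Z^2,  H_2 = Z.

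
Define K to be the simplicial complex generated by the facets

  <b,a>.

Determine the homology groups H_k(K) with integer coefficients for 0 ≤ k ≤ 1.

H_0 ≅ Z,  H_1 = 0.

We work with the vertex ordering a < b. The simplices of K, each written with vertices in increasing order, are:

  0-simplices (2): a, b
  1-simplices (1): ab

giving chain groups C_0 ≅ Z^2, C_1 ≅ Z^1.

The boundary map ∂_1: C_1 → C_0 maps an edge to its endpoints' difference, ∂[p,q] = q − p. For instance
  ∂ab = b − a.
The 2×1 boundary matrix has rank 1 and Smith normal form diag(1).

From H_k ≅ ker(∂_k) / im(∂_{k+1}) we obtain:

  H_0: rank C_0 − rank ∂_1 = 2 − 1 = 1, and the invariant factors of ∂_1 are all 1, so H_0 = Z.
  H_1: rank ker ∂_1 − rank ∂_2 = (1 − 1) − 0 = 0, and there is no ∂_2, so H_1 = 0.

As a check, the Euler characteristic is 2 − 1 = 1, which agrees with 1 − 0 = 1.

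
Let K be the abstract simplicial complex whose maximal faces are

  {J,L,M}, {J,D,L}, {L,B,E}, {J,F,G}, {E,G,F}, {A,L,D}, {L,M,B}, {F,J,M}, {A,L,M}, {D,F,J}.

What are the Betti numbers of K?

Order the vertices as A < B < D < E < F < G < J < L < M. Listing each simplex with vertices in this order, K has dimension 2 with simplices:

  0-simplices (9): A, B, D, E, F, G, J, L, M
  1-simplices (19): AD, AL, AM, BE, BL, BM, DF, DJ, DL, EF, EG, EL, FG, FJ, FM, GJ, JL, JM, LM
  2-simplices (10): ADL, ALM, BEL, BLM, DFJ, DJL, EFG, FGJ, FJM, JLM

Hence C_0 ≅ Z^9, C_1 ≅ Z^19, C_2 ≅ Z^10.

Boundary ∂_1: C_1 → C_0 is given by ∂[p,q] = [q] − [p].
The 9×19 boundary matrix has rank 8 and Smith normal form diag(1,1,1,1,1,1,1,1).

∂_2: C_2 → C_1 maps a triangle to the signed sum of its edges. For instance
  ∂FGJ = GJ − FJ + FG,
  ∂ADL = DL − AL + AD.
As a 19×10 matrix over Z this has rank 10, with invariant factors (1,1,1,1,1,1,1,1,1,1).

Reading off H_k = ker ∂_k / im ∂_{k+1}:

  H_0: rank C_0 − rank ∂_1 = 9 − 8 = 1, and the invariant factors of ∂_1 are all 1, so H_0 ≅ Z.
  H_1: rank ker ∂_1 − rank ∂_2 = (19 − 8) − 10 = 1, and the invariant factors of ∂_2 are all 1, so H_1 ≅ Z.
  H_2: rank ker ∂_2 − rank ∂_3 = (10 − 10) − 0 = 0, and there is no ∂_3, so H_2 ≅ 0.

Hence the Betti numbers are b_0 = 1, b_1 = 1, b_2 = 0.

b_0 = 1, b_1 = 1, b_2 = 0.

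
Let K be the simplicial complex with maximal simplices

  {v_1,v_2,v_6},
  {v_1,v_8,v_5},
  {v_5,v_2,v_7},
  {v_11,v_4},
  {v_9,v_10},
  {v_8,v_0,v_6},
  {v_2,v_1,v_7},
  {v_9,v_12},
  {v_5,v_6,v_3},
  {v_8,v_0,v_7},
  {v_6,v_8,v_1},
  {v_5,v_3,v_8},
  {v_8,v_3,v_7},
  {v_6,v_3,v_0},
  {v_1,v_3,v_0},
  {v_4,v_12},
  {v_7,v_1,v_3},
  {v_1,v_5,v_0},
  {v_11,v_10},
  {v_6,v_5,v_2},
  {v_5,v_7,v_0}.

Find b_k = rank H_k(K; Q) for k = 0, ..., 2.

b_0 = 2, b_1 = 3, b_2 = 1.

Order the vertices as v_0 < v_1 < v_2 < v_3 < v_4 < v_5 < v_6 < v_7 < v_8 < v_9 < v_10 < v_11 < v_12. Listing each simplex with vertices in this order, K has dimension 2 with simplices:

  0-simplices (13): [v_0], [v_1], [v_2], [v_3], [v_4], [v_5], [v_6], [v_7], [v_8], [v_9], [v_10], [v_11], [v_12]
  1-simplices (29): (29 of them)
  2-simplices (16): (16 of them)

Hence C_0 ≅ Z^13, C_1 ≅ Z^29, C_2 ≅ Z^16.

∂_1: C_1 → C_0 is given by ∂[p,q] = [q] − [p].
The 13×29 boundary matrix has rank 11 and Smith normal form diag(1,1,1,1,1,1,1,1,1,1,1).

Boundary ∂_2: C_2 → C_1 acts by ∂[p,q,r] = [q,r] − [p,r] + [p,q]. For instance
  ∂[v_2,v_5,v_7] = [v_5,v_7] − [v_2,v_7] + [v_2,v_5],
  ∂[v_0,v_6,v_8] = [v_6,v_8] − [v_0,v_8] + [v_0,v_6].
This gives a 29×16 integer matrix of rank 15; reducing to Smith normal form yields diagonal entries (1,1,1,1,1,1,1,1,1,1,1,1,1,1,1).

Reading off H_k = ker ∂_k / im ∂_{k+1}:

  H_0: rank C_0 − rank ∂_1 = 13 − 11 = 2, and the invariant factors of ∂_1 are all 1, so H_0 = Z^2.
  H_1: rank ker ∂_1 − rank ∂_2 = (29 − 11) − 15 = 3, and the invariant factors of ∂_2 are all 1, so H_1 = Z^3.
  H_2: rank ker ∂_2 − rank ∂_3 = (16 − 15) − 0 = 1, and there is no ∂_3, so H_2 = Z.

As a check, the Euler characteristic is 13 − 29 + 16 = 0, which agrees with 2 − 3 + 1 = 0.

Hence the Betti numbers are b_0 = 2, b_1 = 3, b_2 = 1.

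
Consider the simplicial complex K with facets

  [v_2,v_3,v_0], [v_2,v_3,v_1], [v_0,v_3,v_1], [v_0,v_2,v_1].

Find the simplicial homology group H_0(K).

Fix the vertex order v_0 < v_1 < v_2 < v_3 and write every simplex with vertices in increasing order. Then dim K = 2 and the simplices of K are:

  0-simplices (4): [v_0], [v_1], [v_2], [v_3]
  1-simplices (6): [v_0,v_1], [v_0,v_2], [v_0,v_3], [v_1,v_2], [v_1,v_3], [v_2,v_3]
  2-simplices (4): [v_0,v_1,v_2], [v_0,v_1,v_3], [v_0,v_2,v_3], [v_1,v_2,v_3]

so the chain groups are C_0 ≅ Z^4, C_1 ≅ Z^6, C_2 ≅ Z^4.

∂_1: C_1 → C_0 maps an edge to its endpoints' difference, ∂[p,q] = q − p. For instance
  ∂[v_2,v_3] = [v_3] − [v_2].
As a 4×6 matrix over Z this has rank 3, with invariant factors (1,1,1).

∂_2: C_2 → C_1 sends each 2-simplex [p,q,r] to [q,r] − [p,r] + [p,q]. For instance
  ∂[v_0,v_1,v_3] = [v_1,v_3] − [v_0,v_3] + [v_0,v_1],
  ∂[v_1,v_2,v_3] = [v_2,v_3] − [v_1,v_3] + [v_1,v_2].
The 6×4 boundary matrix has rank 3 and Smith normal form diag(1,1,1).

Reading off H_k = ker ∂_k / im ∂_{k+1}:

  H_0: rank C_0 − rank ∂_1 = 4 − 3 = 1, and the invariant factors of ∂_1 are all 1, so H_0 = Z.

H_0 = Z.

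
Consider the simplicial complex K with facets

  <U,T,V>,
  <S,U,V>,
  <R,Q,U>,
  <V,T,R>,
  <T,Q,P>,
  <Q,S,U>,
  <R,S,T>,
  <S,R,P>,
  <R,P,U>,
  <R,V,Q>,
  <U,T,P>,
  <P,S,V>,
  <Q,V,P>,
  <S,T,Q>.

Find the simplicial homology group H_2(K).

H_2 ≅ Z.

We work with the vertex ordering P < Q < R < S < T < U < V. The simplices of K, each written with vertices in increasing order, are:

  0-simplices (7): P, Q, R, S, T, U, V
  1-simplices (21): PQ, PR, PS, PT, PU, PV, QR, QS, QT, QU, QV, RS, RT, RU, RV, ST, SU, SV, TU, TV, UV
  2-simplices (14): PQT, PQV, PRS, PRU, PSV, PTU, QRU, QRV, QST, QSU, RST, RTV, SUV, TUV

giving chain groups C_0 ≅ Z^7, C_1 ≅ Z^21, C_2 ≅ Z^14.

∂_1: C_1 → C_0 sends each edge [p,q] (with p < q) to q − p. For instance
  ∂ST = T − S.
The resulting 7×21 matrix has rank 6, and its Smith normal form has invariant factors (1,1,1,1,1,1).

Boundary ∂_2: C_2 → C_1 sends each 2-simplex [p,q,r] to [q,r] − [p,r] + [p,q]. For instance
  ∂QRU = RU − QU + QR,
  ∂QSU = SU − QU + QS.
The resulting 21×14 matrix has rank 13, and its Smith normal form has invariant factors (1,1,1,1,1,1,1,1,1,1,1,1,1).

Reading off H_k = ker ∂_k / im ∂_{k+1}:

  H_2: rank ker ∂_2 − rank ∂_3 = (14 − 13) − 0 = 1, and there is no ∂_3, so H_2 ≅ Z.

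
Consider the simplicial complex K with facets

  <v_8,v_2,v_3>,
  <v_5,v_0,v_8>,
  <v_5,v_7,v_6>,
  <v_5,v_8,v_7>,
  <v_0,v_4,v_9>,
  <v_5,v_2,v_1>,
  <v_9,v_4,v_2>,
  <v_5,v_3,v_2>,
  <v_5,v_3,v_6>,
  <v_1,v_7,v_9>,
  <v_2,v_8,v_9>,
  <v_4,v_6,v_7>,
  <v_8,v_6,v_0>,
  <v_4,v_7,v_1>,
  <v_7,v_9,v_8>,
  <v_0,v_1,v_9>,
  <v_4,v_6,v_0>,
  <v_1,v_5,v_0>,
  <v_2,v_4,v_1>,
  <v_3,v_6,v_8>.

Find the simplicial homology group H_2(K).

H_2 = 0.

Take the total order v_0 < v_1 < v_2 < v_3 < v_4 < v_5 < v_6 < v_7 < v_8 < v_9 on the vertex set. Then K (dimension 2) consists of the simplices:

  0-simplices (10): [v_0], [v_1], [v_2], [v_3], [v_4], [v_5], [v_6], [v_7], [v_8], [v_9]
  1-simplices (30): (30 of them)
  2-simplices (20): (20 of them)

Hence C_0 ≅ Z^10, C_1 ≅ Z^30, C_2 ≅ Z^20.

Boundary ∂_1: C_1 → C_0 sends each edge [p,q] (with p < q) to q − p. For instance
  ∂[v_3,v_6] = [v_6] − [v_3].
The 10×30 boundary matrix has rank 9 and Smith normal form diag(1,1,1,1,1,1,1,1,1).

∂_2: C_2 → C_1 acts by ∂[p,q,r] = [q,r] − [p,r] + [p,q]. For instance
  ∂[v_2,v_3,v_5] = [v_3,v_5] − [v_2,v_5] + [v_2,v_3],
  ∂[v_2,v_3,v_8] = [v_3,v_8] − [v_2,v_8] + [v_2,v_3].
This gives a 30×20 integer matrix of rank 20; reducing to Smith normal form yields diagonal entries (1,1,1,1,1,1,1,1,1,1,1,1,1,1,1,1,1,1,1,2).

Now H_k = ker ∂_k / im ∂_{k+1}, so:

  H_2: rank ker ∂_2 − rank ∂_3 = (20 − 20) − 0 = 0, and there is no ∂_3, so H_2 = 0.

(K is a triangulation of the Klein bottle.)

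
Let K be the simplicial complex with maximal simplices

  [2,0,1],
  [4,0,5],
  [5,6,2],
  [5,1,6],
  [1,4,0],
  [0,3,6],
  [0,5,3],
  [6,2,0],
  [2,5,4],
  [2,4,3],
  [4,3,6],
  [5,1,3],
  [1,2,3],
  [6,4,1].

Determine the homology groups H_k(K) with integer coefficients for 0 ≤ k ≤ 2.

Fix the vertex order 0 < 1 < 2 < 3 < 4 < 5 < 6 and write every simplex with vertices in increasing order. Then dim K = 2 and the simplices of K are:

  0-simplices (7): [0], [1], [2], [3], [4], [5], [6]
  1-simplices (21): [0,1], [0,2], [0,3], [0,4], [0,5], [0,6], [1,2], [1,3], [1,4], [1,5], [1,6], [2,3], [2,4], [2,5], [2,6], [3,4], [3,5], [3,6], [4,5], [4,6], [5,6]
  2-simplices (14): [0,1,2], [0,1,4], [0,2,6], [0,3,5], [0,3,6], [0,4,5], [1,2,3], [1,3,5], [1,4,6], [1,5,6], [2,3,4], [2,4,5], [2,5,6], [3,4,6]

so the chain groups are C_0 ≅ Z^7, C_1 ≅ Z^21, C_2 ≅ Z^14.

∂_1: C_1 → C_0 is given by ∂[p,q] = [q] − [p].
This gives a 7×21 integer matrix of rank 6; reducing to Smith normal form yields diagonal entries (1,1,1,1,1,1).

∂_2: C_2 → C_1 sends each 2-simplex [p,q,r] to [q,r] − [p,r] + [p,q]. For instance
  ∂[0,4,5] = [4,5] − [0,5] + [0,4],
  ∂[2,3,4] = [3,4] − [2,4] + [2,3].
As a 21×14 matrix over Z this has rank 13, with invariant factors (1,1,1,1,1,1,1,1,1,1,1,1,1).

Now H_k = ker ∂_k / im ∂_{k+1}, so:

  H_0: rank C_0 − rank ∂_1 = 7 − 6 = 1, and the invariant factors of ∂_1 are all 1, so H_0 = Z.
  H_1: rank ker ∂_1 − rank ∂_2 = (21 − 6) − 13 = 2, and the invariant factors of ∂_2 are all 1, so H_1 = Z^2.
  H_2: rank ker ∂_2 − rank ∂_3 = (14 − 13) − 0 = 1, and there is no ∂_3, so H_2 = Z.

As a check, the Euler characteristic is 7 − 21 + 14 = 0, which agrees with 1 − 2 + 1 = 0.

H_0 ≅ Z,  H_1 ≅ Z^2,  H_2 ≅ Z.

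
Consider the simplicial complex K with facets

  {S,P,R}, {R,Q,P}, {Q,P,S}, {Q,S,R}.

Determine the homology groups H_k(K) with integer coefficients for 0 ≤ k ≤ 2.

H_0 ≅ Z,  H_1 = 0,  H_2 ≅ Z.

Order the vertices as P < Q < R < S. Listing each simplex with vertices in this order, K has dimension 2 with simplices:

  0-simplices (4): P, Q, R, S
  1-simplices (6): PQ, PR, PS, QR, QS, RS
  2-simplices (4): PQR, PQS, PRS, QRS

so the chain groups are C_0 ≅ Z^4, C_1 ≅ Z^6, C_2 ≅ Z^4.

The boundary map ∂_1: C_1 → C_0 maps an edge to its endpoints' difference, ∂[p,q] = q − p. For instance
  ∂PS = S − P.
This gives a 4×6 integer matrix of rank 3; reducing to Smith normal form yields diagonal entries (1,1,1).

∂_2: C_2 → C_1 acts by ∂[p,q,r] = [q,r] − [p,r] + [p,q]. For instance
  ∂PQS = QS − PS + PQ,
  ∂PRS = RS − PS + PR.
The resulting 6×4 matrix has rank 3, and its Smith normal form has invariant factors (1,1,1).

Now H_k = ker ∂_k / im ∂_{k+1}, so:

  H_0: rank C_0 − rank ∂_1 = 4 − 3 = 1, and the invariant factors of ∂_1 are all 1, so H_0 ≅ Z.
  H_1: rank ker ∂_1 − rank ∂_2 = (6 − 3) − 3 = 0, and the invariant factors of ∂_2 are all 1, so H_1 ≅ 0.
  H_2: rank ker ∂_2 − rank ∂_3 = (4 − 3) − 0 = 1, and there is no ∂_3, so H_2 ≅ Z.

As a check, the Euler characteristic is 4 − 6 + 4 = 2, which agrees with 1 − 0 + 1 = 2.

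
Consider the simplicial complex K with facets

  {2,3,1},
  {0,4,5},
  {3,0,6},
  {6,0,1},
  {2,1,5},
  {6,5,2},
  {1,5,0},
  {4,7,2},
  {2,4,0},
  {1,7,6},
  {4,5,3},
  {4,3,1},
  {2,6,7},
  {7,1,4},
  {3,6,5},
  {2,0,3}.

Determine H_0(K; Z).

Order the vertices as 0 < 1 < 2 < 3 < 4 < 5 < 6 < 7. Listing each simplex with vertices in this order, K has dimension 2 with simplices:

  0-simplices (8): [0], [1], [2], [3], [4], [5], [6], [7]
  1-simplices (24): (24 of them)
  2-simplices (16): [0,1,5], [0,1,6], [0,2,3], [0,2,4], [0,3,6], [0,4,5], [1,2,3], [1,2,5], [1,3,4], [1,4,7], [1,6,7], [2,4,7], [2,5,6], [2,6,7], [3,4,5], [3,5,6]

giving chain groups C_0 ≅ Z^8, C_1 ≅ Z^24, C_2 ≅ Z^16.

The boundary map ∂_1: C_1 → C_0 is given by ∂[p,q] = [q] − [p]. For instance
  ∂[1,6] = [6] − [1].
The 8×24 boundary matrix has rank 7 and Smith normal form diag(1,1,1,1,1,1,1).

∂_2: C_2 → C_1 maps a triangle to the signed sum of its edges. For instance
  ∂[2,5,6] = [5,6] − [2,6] + [2,5],
  ∂[0,1,5] = [1,5] − [0,5] + [0,1].
As a 24×16 matrix over Z this has rank 15, with invariant factors (1,1,1,1,1,1,1,1,1,1,1,1,1,1,1).

From H_k ≅ ker(∂_k) / im(∂_{k+1}) we obtain:

  H_0: rank C_0 − rank ∂_1 = 8 − 7 = 1, and the invariant factors of ∂_1 are all 1, so H_0 = Z.

H_0 = Z.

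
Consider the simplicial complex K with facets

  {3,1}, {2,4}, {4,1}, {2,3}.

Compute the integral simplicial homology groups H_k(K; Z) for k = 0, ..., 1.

H_0 = Z,  H_1 = Z.

Take the total order 1 < 2 < 3 < 4 on the vertex set. Then K (dimension 1) consists of the simplices:

  0-simplices (4): [1], [2], [3], [4]
  1-simplices (4): [1,3], [1,4], [2,3], [2,4]

giving chain groups C_0 ≅ Z^4, C_1 ≅ Z^4.

∂_1: C_1 → C_0 is given by ∂[p,q] = [q] − [p]. For instance
  ∂[2,4] = [4] − [2].
The 4×4 boundary matrix has rank 3 and Smith normal form diag(1,1,1).

From H_k ≅ ker(∂_k) / im(∂_{k+1}) we obtain:

  H_0: rank C_0 − rank ∂_1 = 4 − 3 = 1, and the invariant factors of ∂_1 are all 1, so H_0 = Z.
  H_1: rank ker ∂_1 − rank ∂_2 = (4 − 3) − 0 = 1, and there is no ∂_2, so H_1 = Z.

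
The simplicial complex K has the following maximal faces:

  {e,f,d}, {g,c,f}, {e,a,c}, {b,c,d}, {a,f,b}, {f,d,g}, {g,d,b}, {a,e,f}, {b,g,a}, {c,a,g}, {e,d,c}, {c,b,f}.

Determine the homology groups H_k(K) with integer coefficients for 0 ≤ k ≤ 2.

H_0 = Z,  H_1 = Z/2,  H_2 = 0.

Order the vertices as a < b < c < d < e < f < g. Listing each simplex with vertices in this order, K has dimension 2 with simplices:

  0-simplices (7): a, b, c, d, e, f, g
  1-simplices (18): ab, ac, ae, af, ag, bc, bd, bf, bg, cd, ce, cf, cg, de, df, dg, ef, fg
  2-simplices (12): abf, abg, ace, acg, aef, bcd, bcf, bdg, cde, cfg, def, dfg

giving chain groups C_0 ≅ Z^7, C_1 ≅ Z^18, C_2 ≅ Z^12.

The boundary map ∂_1: C_1 → C_0 maps an edge to its endpoints' difference, ∂[p,q] = q − p.
The resulting 7×18 matrix has rank 6, and its Smith normal form has invariant factors (1,1,1,1,1,1).

The boundary map ∂_2: C_2 → C_1 acts by ∂[p,q,r] = [q,r] − [p,r] + [p,q]. For instance
  ∂abf = bf − af + ab,
  ∂bcf = cf − bf + bc.
The resulting 18×12 matrix has rank 12, and its Smith normal form has invariant factors (1,1,1,1,1,1,1,1,1,1,1,2).

Now H_k = ker ∂_k / im ∂_{k+1}, so:

  H_0: rank C_0 − rank ∂_1 = 7 − 6 = 1, and the invariant factors of ∂_1 are all 1, so H_0 ≅ Z.
  H_1: rank ker ∂_1 − rank ∂_2 = (18 − 6) − 12 = 0, and ∂_2 has invariant factor 2 > 1, so H_1 ≅ Z/2.
  H_2: rank ker ∂_2 − rank ∂_3 = (12 − 12) − 0 = 0, and there is no ∂_3, so H_2 ≅ 0.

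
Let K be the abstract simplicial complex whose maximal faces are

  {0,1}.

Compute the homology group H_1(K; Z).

H_1 ≅ 0.

We work with the vertex ordering 0 < 1. The simplices of K, each written with vertices in increasing order, are:

  0-simplices (2): [0], [1]
  1-simplices (1): [0,1]

giving chain groups C_0 ≅ Z^2, C_1 ≅ Z^1.

∂_1: C_1 → C_0 sends each edge [p,q] (with p < q) to q − p.
The 2×1 boundary matrix has rank 1 and Smith normal form diag(1).

From H_k ≅ ker(∂_k) / im(∂_{k+1}) we obtain:

  H_1: rank ker ∂_1 − rank ∂_2 = (1 − 1) − 0 = 0, and there is no ∂_2, so H_1 ≅ 0.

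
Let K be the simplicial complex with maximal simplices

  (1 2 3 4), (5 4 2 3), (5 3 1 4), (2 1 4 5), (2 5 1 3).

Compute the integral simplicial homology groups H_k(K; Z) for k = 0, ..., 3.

H_0 ≅ Z,  H_1 = 0,  H_2 = 0,  H_3 ≅ Z.

We work with the vertex ordering 1 < 2 < 3 < 4 < 5. The simplices of K, each written with vertices in increasing order, are:

  0-simplices (5): [1], [2], [3], [4], [5]
  1-simplices (10): [1,2], [1,3], [1,4], [1,5], [2,3], [2,4], [2,5], [3,4], [3,5], [4,5]
  2-simplices (10): [1,2,3], [1,2,4], [1,2,5], [1,3,4], [1,3,5], [1,4,5], [2,3,4], [2,3,5], [2,4,5], [3,4,5]
  3-simplices (5): [1,2,3,4], [1,2,3,5], [1,2,4,5], [1,3,4,5], [2,3,4,5]

so the chain groups are C_0 ≅ Z^5, C_1 ≅ Z^10, C_2 ≅ Z^10, C_3 ≅ Z^5.

Boundary ∂_1: C_1 → C_0 maps an edge to its endpoints' difference, ∂[p,q] = q − p. For instance
  ∂[3,4] = [4] − [3].
The resulting 5×10 matrix has rank 4, and its Smith normal form has invariant factors (1,1,1,1).

∂_2: C_2 → C_1 acts by ∂[p,q,r] = [q,r] − [p,r] + [p,q]. For instance
  ∂[2,3,4] = [3,4] − [2,4] + [2,3],
  ∂[1,2,5] = [2,5] − [1,5] + [1,2].
As a 10×10 matrix over Z this has rank 6, with invariant factors (1,1,1,1,1,1).

Boundary ∂_3: C_3 → C_2 sends each 3-simplex σ to the alternating sum Σ_i (−1)^i (σ with its i-th vertex removed). For instance
  ∂[2,3,4,5] = [3,4,5] − [2,4,5] + [2,3,5] − [2,3,4],
  ∂[1,2,3,5] = [2,3,5] − [1,3,5] + [1,2,5] − [1,2,3].
This gives a 10×5 integer matrix of rank 4; reducing to Smith normal form yields diagonal entries (1,1,1,1).

From H_k ≅ ker(∂_k) / im(∂_{k+1}) we obtain:

  H_0: rank C_0 − rank ∂_1 = 5 − 4 = 1, and the invariant factors of ∂_1 are all 1, so H_0 ≅ Z.
  H_1: rank ker ∂_1 − rank ∂_2 = (10 − 4) − 6 = 0, and the invariant factors of ∂_2 are all 1, so H_1 ≅ 0.
  H_2: rank ker ∂_2 − rank ∂_3 = (10 − 6) − 4 = 0, and the invariant factors of ∂_3 are all 1, so H_2 ≅ 0.
  H_3: rank ker ∂_3 − rank ∂_4 = (5 − 4) − 0 = 1, and there is no ∂_4, so H_3 ≅ Z.

As a check, the Euler characteristic is 5 − 10 + 10 − 5 = 0, which agrees with 1 − 0 + 0 − 1 = 0.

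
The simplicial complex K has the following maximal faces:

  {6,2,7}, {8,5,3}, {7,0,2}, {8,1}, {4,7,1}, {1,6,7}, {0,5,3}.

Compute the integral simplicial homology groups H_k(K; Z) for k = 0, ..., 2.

Fix the vertex order 0 < 1 < 2 < 3 < 4 < 5 < 6 < 7 < 8 and write every simplex with vertices in increasing order. Then dim K = 2 and the simplices of K are:

  0-simplices (9): [0], [1], [2], [3], [4], [5], [6], [7], [8]
  1-simplices (15): [0,2], [0,3], [0,5], [0,7], [1,4], [1,6], [1,7], [1,8], [2,6], [2,7], [3,5], [3,8], [4,7], [5,8], [6,7]
  2-simplices (6): [0,2,7], [0,3,5], [1,4,7], [1,6,7], [2,6,7], [3,5,8]

giving chain groups C_0 ≅ Z^9, C_1 ≅ Z^15, C_2 ≅ Z^6.

Boundary ∂_1: C_1 → C_0 sends each edge [p,q] (with p < q) to q − p.
As a 9×15 matrix over Z this has rank 8, with invariant factors (1,1,1,1,1,1,1,1).

The boundary map ∂_2: C_2 → C_1 acts by ∂[p,q,r] = [q,r] − [p,r] + [p,q]. For instance
  ∂[2,6,7] = [6,7] − [2,7] + [2,6],
  ∂[0,2,7] = [2,7] − [0,7] + [0,2].
As a 15×6 matrix over Z this has rank 6, with invariant factors (1,1,1,1,1,1).

Computing H_k = (kernel of ∂_k) / (image of ∂_{k+1}):

  H_0: rank C_0 − rank ∂_1 = 9 − 8 = 1, and the invariant factors of ∂_1 are all 1, so H_0 ≅ Z.
  H_1: rank ker ∂_1 − rank ∂_2 = (15 − 8) − 6 = 1, and the invariant factors of ∂_2 are all 1, so H_1 ≅ Z.
  H_2: rank ker ∂_2 − rank ∂_3 = (6 − 6) − 0 = 0, and there is no ∂_3, so H_2 ≅ 0.

As a check, the Euler characteristic is 9 − 15 + 6 = 0, which agrees with 1 − 1 + 0 = 0.

H_0 = Z,  H_1 = Z,  H_2 = 0.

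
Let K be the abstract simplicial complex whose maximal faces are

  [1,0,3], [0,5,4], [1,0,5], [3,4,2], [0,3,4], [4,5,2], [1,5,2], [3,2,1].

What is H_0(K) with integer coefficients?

Order the vertices as 0 < 1 < 2 < 3 < 4 < 5. Listing each simplex with vertices in this order, K has dimension 2 with simplices:

  0-simplices (6): [0], [1], [2], [3], [4], [5]
  1-simplices (12): [0,1], [0,3], [0,4], [0,5], [1,2], [1,3], [1,5], [2,3], [2,4], [2,5], [3,4], [4,5]
  2-simplices (8): [0,1,3], [0,1,5], [0,3,4], [0,4,5], [1,2,3], [1,2,5], [2,3,4], [2,4,5]

Hence C_0 ≅ Z^6, C_1 ≅ Z^12, C_2 ≅ Z^8.

The boundary map ∂_1: C_1 → C_0 sends each edge [p,q] (with p < q) to q − p.
This gives a 6×12 integer matrix of rank 5; reducing to Smith normal form yields diagonal entries (1,1,1,1,1).

The boundary map ∂_2: C_2 → C_1 sends each 2-simplex [p,q,r] to [q,r] − [p,r] + [p,q]. For instance
  ∂[0,3,4] = [3,4] − [0,4] + [0,3],
  ∂[0,4,5] = [4,5] − [0,5] + [0,4].
The 12×8 boundary matrix has rank 7 and Smith normal form diag(1,1,1,1,1,1,1).

Now H_k = ker ∂_k / im ∂_{k+1}, so:

  H_0: rank C_0 − rank ∂_1 = 6 − 5 = 1, and the invariant factors of ∂_1 are all 1, so H_0 ≅ Z.

H_0 ≅ Z.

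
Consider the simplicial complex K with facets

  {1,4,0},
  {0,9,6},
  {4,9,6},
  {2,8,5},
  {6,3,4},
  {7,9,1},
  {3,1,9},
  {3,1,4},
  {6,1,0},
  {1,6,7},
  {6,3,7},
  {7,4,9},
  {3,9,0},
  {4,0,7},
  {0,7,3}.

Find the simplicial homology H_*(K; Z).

Fix the vertex order 0 < 1 < 2 < 3 < 4 < 5 < 6 < 7 < 8 < 9 and write every simplex with vertices in increasing order. Then dim K = 2 and the simplices of K are:

  0-simplices (10): [0], [1], [2], [3], [4], [5], [6], [7], [8], [9]
  1-simplices (24): (24 of them)
  2-simplices (15): [0,1,4], [0,1,6], [0,3,7], [0,3,9], [0,4,7], [0,6,9], [1,3,4], [1,3,9], [1,6,7], [1,7,9], [2,5,8], [3,4,6], [3,6,7], [4,6,9], [4,7,9]

Hence C_0 ≅ Z^10, C_1 ≅ Z^24, C_2 ≅ Z^15.

Boundary ∂_1: C_1 → C_0 maps an edge to its endpoints' difference, ∂[p,q] = q − p. For instance
  ∂[6,7] = [7] − [6].
This gives a 10×24 integer matrix of rank 8; reducing to Smith normal form yields diagonal entries (1,1,1,1,1,1,1,1).

The boundary map ∂_2: C_2 → C_1 acts by ∂[p,q,r] = [q,r] − [p,r] + [p,q]. For instance
  ∂[3,4,6] = [4,6] − [3,6] + [3,4],
  ∂[4,7,9] = [7,9] − [4,9] + [4,7].
As a 24×15 matrix over Z this has rank 14, with invariant factors (1,1,1,1,1,1,1,1,1,1,1,1,1,1).

Now H_k = ker ∂_k / im ∂_{k+1}, so:

  H_0: rank C_0 − rank ∂_1 = 10 − 8 = 2, and the invariant factors of ∂_1 are all 1, so H_0 = Z^2.
  H_1: rank ker ∂_1 − rank ∂_2 = (24 − 8) − 14 = 2, and the invariant factors of ∂_2 are all 1, so H_1 = Z^2.
  H_2: rank ker ∂_2 − rank ∂_3 = (15 − 14) − 0 = 1, and there is no ∂_3, so H_2 = Z.

H_0 ≅ Z^2,  H_1 ≅ Z^2,  H_2 ≅ Z.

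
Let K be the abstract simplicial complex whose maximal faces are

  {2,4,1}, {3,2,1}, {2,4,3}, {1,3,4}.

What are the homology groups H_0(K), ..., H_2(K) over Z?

H_0 = Z,  H_1 = 0,  H_2 = Z.

Fix the vertex order 1 < 2 < 3 < 4 and write every simplex with vertices in increasing order. Then dim K = 2 and the simplices of K are:

  0-simplices (4): [1], [2], [3], [4]
  1-simplices (6): [1,2], [1,3], [1,4], [2,3], [2,4], [3,4]
  2-simplices (4): [1,2,3], [1,2,4], [1,3,4], [2,3,4]

giving chain groups C_0 ≅ Z^4, C_1 ≅ Z^6, C_2 ≅ Z^4.

∂_1: C_1 → C_0 maps an edge to its endpoints' difference, ∂[p,q] = q − p. For instance
  ∂[3,4] = [4] − [3].
As a 4×6 matrix over Z this has rank 3, with invariant factors (1,1,1).

Boundary ∂_2: C_2 → C_1 maps a triangle to the signed sum of its edges. For instance
  ∂[1,2,3] = [2,3] − [1,3] + [1,2],
  ∂[2,3,4] = [3,4] − [2,4] + [2,3].
The resulting 6×4 matrix has rank 3, and its Smith normal form has invariant factors (1,1,1).

Reading off H_k = ker ∂_k / im ∂_{k+1}:

  H_0: rank C_0 − rank ∂_1 = 4 − 3 = 1, and the invariant factors of ∂_1 are all 1, so H_0 = Z.
  H_1: rank ker ∂_1 − rank ∂_2 = (6 − 3) − 3 = 0, and the invariant factors of ∂_2 are all 1, so H_1 = 0.
  H_2: rank ker ∂_2 − rank ∂_3 = (4 − 3) − 0 = 1, and there is no ∂_3, so H_2 = Z.

(K is a triangulation of the 2-sphere S^2.)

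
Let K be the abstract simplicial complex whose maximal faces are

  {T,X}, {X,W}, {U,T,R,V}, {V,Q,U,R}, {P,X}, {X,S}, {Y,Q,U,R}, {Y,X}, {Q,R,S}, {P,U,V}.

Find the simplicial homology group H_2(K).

H_2 = 0.

We work with the vertex ordering P < Q < R < S < T < U < V < W < X < Y. The simplices of K, each written with vertices in increasing order, are:

  0-simplices (10): P, Q, R, S, T, U, V, W, X, Y
  1-simplices (21): PU, PV, PX, QR, QS, QU, QV, QY, RS, RT, RU, RV, RY, SX, TU, TV, TX, UV, UY, WX, XY
  2-simplices (12): PUV, QRS, QRU, QRV, QRY, QUV, QUY, RTU, RTV, RUV, RUY, TUV
  3-simplices (3): QRUV, QRUY, RTUV

giving chain groups C_0 ≅ Z^10, C_1 ≅ Z^21, C_2 ≅ Z^12, C_3 ≅ Z^3.

Boundary ∂_1: C_1 → C_0 maps an edge to its endpoints' difference, ∂[p,q] = q − p. For instance
  ∂TU = U − T.
The 10×21 boundary matrix has rank 9 and Smith normal form diag(1,1,1,1,1,1,1,1,1).

∂_2: C_2 → C_1 sends each 2-simplex [p,q,r] to [q,r] − [p,r] + [p,q]. For instance
  ∂RTV = TV − RV + RT,
  ∂RUV = UV − RV + RU.
The 21×12 boundary matrix has rank 9 and Smith normal form diag(1,1,1,1,1,1,1,1,1).

The boundary map ∂_3: C_3 → C_2 sends each 3-simplex σ to the alternating sum Σ_i (−1)^i (σ with its i-th vertex removed). For instance
  ∂QRUY = RUY − QUY + QRY − QRU,
  ∂RTUV = TUV − RUV + RTV − RTU.
This gives a 12×3 integer matrix of rank 3; reducing to Smith normal form yields diagonal entries (1,1,1).

Now H_k = ker ∂_k / im ∂_{k+1}, so:

  H_2: rank ker ∂_2 − rank ∂_3 = (12 − 9) − 3 = 0, and the invariant factors of ∂_3 are all 1, so H_2 ≅ 0.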